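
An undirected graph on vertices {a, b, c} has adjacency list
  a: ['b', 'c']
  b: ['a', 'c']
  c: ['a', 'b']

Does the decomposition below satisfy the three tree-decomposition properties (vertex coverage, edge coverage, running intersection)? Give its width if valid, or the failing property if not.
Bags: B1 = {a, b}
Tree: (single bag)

A tree decomposition must satisfy three properties: every vertex lies in some bag; for every edge, both endpoints lie together in some bag; and for every vertex, the bags containing it form a connected subtree. Here vertex c appears in no bag, so the decomposition is invalid.

No — vertex c appears in no bag.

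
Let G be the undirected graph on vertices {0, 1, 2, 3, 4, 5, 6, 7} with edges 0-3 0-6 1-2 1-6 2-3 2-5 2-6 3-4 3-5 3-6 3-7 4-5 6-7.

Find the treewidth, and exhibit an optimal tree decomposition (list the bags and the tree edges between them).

Treewidth 2.
One optimal decomposition is:
Bags: B1 = {1, 2, 6}  B2 = {2, 3, 6}  B3 = {0, 3, 6}  B4 = {2, 3, 5}  B5 = {3, 4, 5}  B6 = {3, 6, 7}
Tree: B1–B2, B2–B3, B2–B4, B4–B5, B3–B6

Every bag has size at most 3, so the width is 3 − 1 = 2 and tw(G) ≤ 2. For the lower bound, the 3 vertices {1, 2, 6} are pairwise adjacent, and any tree decomposition puts a clique entirely inside one bag — forcing width ≥ 2. The upper and lower bounds meet at 2, so that is the treewidth.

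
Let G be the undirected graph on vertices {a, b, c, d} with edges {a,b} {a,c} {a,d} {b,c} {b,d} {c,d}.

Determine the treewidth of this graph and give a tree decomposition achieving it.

Treewidth 3.
One optimal decomposition is:
Bags: B1 = {a, b, c, d}
Tree: (single bag)

With just one bag of size 4, the width is 4 − 1 = 3, so tw(G) ≤ 3. For the lower bound, the 4 vertices {a, b, c, d} are pairwise adjacent, and any tree decomposition puts a clique entirely inside one bag — forcing width ≥ 3. Hence tw(G) = 3 exactly.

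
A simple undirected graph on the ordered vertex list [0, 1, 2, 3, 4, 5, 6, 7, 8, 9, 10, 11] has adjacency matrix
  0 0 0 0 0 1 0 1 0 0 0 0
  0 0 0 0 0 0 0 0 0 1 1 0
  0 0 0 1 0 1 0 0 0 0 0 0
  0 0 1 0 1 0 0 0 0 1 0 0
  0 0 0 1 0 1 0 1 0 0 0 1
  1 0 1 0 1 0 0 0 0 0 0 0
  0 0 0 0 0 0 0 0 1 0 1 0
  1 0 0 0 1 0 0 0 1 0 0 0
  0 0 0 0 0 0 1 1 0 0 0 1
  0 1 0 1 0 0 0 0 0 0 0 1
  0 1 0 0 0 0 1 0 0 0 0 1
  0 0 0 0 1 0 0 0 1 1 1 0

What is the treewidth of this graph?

A width-3 tree decomposition is:
Bags: B1 = {1, 6, 9, 10}  B2 = {6, 9, 10, 11}  B3 = {6, 8, 9, 11}  B4 = {3, 8, 9, 11}  B5 = {3, 4, 8, 11}  B6 = {3, 4, 7, 8}  B7 = {2, 3, 4, 7}  B8 = {2, 4, 5, 7}  B9 = {0, 2, 5, 7}
Tree: B1–B2, B2–B3, B3–B4, B4–B5, B5–B6, B6–B7, B7–B8, B8–B9
The largest bag has 4 vertices, giving width 3; this decomposition certifies tw(G) ≤ 3. For the lower bound: the 4 vertex sets {1,6,10}, {9}, {11}, {3,4,7,8} are disjoint, each induces a connected subgraph, and every pair is joined by at least one edge of G. Contracting each set to a single vertex therefore yields K_{4} as a minor, and since treewidth is minor-monotone, tw(G) ≥ tw(K_{4}) = 3. Therefore the treewidth is 3.

3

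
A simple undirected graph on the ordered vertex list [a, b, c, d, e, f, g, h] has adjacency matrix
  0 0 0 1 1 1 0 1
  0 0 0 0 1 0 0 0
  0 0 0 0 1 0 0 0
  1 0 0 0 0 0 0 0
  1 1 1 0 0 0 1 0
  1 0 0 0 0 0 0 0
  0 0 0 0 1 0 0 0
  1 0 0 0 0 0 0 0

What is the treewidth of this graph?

A width-1 tree decomposition is:
Bags: B1 = {a, e}  B2 = {c, e}  B3 = {b, e}  B4 = {a, f}  B5 = {a, h}  B6 = {a, d}  B7 = {e, g}
Tree: B1–B2, B1–B3, B1–B4, B4–B5, B1–B6, B3–B7
Every bag has size at most 2, so the width is 2 − 1 = 1 and tw(G) ≤ 1. Since G has at least one edge (e.g. e–a), it is not an edgeless graph, so tw(G) ≥ 1. The upper and lower bounds meet at 1, so that is the treewidth.

1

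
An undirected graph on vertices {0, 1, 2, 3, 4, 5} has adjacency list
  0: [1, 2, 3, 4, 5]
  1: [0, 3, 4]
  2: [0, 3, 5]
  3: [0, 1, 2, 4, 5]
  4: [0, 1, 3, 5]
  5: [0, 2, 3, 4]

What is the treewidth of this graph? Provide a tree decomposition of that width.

Each bag holds 4 vertices, so the decomposition has width 3, which upper-bounds the treewidth. Conversely, {0, 2, 3, 5} is a clique of size 4, and the vertices of any clique must share a bag in every tree decomposition; so some bag has ≥ 4 vertices and tw(G) ≥ 3. Therefore the treewidth is 3.

Treewidth 3.
Bags: B1 = {0, 3, 4, 5}  B2 = {0, 2, 3, 5}  B3 = {0, 1, 3, 4}
Tree: B1–B2, B1–B3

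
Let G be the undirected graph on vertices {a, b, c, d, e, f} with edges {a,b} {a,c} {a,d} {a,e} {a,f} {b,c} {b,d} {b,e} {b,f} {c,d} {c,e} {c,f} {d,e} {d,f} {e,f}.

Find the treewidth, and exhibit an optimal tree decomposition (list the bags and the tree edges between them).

With just one bag of size 6, the width is 6 − 1 = 5, so tw(G) ≤ 5. For the lower bound, the 6 vertices {a, b, c, d, e, f} are pairwise adjacent, and any tree decomposition puts a clique entirely inside one bag — forcing width ≥ 5. Combining the bounds, tw(G) = 5.

Treewidth 5.
One optimal decomposition is:
Bags: B1 = {a, b, c, d, e, f}
Tree: (single bag)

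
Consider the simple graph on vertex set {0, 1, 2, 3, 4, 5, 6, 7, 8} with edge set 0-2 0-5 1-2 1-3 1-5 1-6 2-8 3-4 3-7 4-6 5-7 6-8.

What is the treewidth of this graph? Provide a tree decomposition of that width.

The largest bag has 4 vertices, giving width 3; this decomposition certifies tw(G) ≤ 3. For the lower bound: the 4 vertex sets {0,5,7}, {3}, {1}, {2,4,6,8} are disjoint, each induces a connected subgraph, and every pair is joined by at least one edge of G. Contracting each set to a single vertex therefore yields K_{4} as a minor, and since treewidth is minor-monotone, tw(G) ≥ tw(K_{4}) = 3. Therefore the treewidth is 3.

Treewidth 3.
One such decomposition:
Bags: B1 = {0, 3, 5, 7}  B2 = {0, 1, 3, 5}  B3 = {0, 1, 2, 3}  B4 = {1, 2, 3, 4}  B5 = {1, 2, 4, 6}  B6 = {2, 4, 6, 8}
Tree: B1–B2, B2–B3, B3–B4, B4–B5, B5–B6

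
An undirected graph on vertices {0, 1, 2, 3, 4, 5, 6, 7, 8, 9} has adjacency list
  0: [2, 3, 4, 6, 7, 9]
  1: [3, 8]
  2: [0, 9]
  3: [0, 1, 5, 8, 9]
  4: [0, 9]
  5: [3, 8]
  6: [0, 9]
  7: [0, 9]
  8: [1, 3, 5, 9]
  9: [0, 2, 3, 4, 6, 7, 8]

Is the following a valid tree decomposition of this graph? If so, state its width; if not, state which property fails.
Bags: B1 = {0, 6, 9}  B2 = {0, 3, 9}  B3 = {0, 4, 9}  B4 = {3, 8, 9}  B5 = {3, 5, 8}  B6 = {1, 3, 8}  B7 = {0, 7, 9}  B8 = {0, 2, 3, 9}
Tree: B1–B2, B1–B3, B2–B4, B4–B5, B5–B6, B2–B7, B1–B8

No — bags containing vertex 3 are not connected in the tree.

A tree decomposition must satisfy three properties: every vertex lies in some bag; for every edge, both endpoints lie together in some bag; and for every vertex, the bags containing it form a connected subtree. Here bags containing vertex 3 are not connected in the tree, so the decomposition is invalid.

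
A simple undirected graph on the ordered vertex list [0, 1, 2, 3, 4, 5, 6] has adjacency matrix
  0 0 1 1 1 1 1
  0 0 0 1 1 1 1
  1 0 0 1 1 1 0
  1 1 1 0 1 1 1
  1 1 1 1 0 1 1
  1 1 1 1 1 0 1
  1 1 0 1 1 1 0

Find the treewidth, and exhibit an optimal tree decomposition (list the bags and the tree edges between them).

Every bag has size at most 5, so the width is 5 − 1 = 4 and tw(G) ≤ 4. For the lower bound, the 5 vertices {0, 2, 3, 4, 5} are pairwise adjacent, and any tree decomposition puts a clique entirely inside one bag — forcing width ≥ 4. Hence tw(G) = 4 exactly.

Treewidth 4.
Bags: B1 = {0, 2, 3, 4, 5}  B2 = {0, 3, 4, 5, 6}  B3 = {1, 3, 4, 5, 6}
Tree: B1–B2, B2–B3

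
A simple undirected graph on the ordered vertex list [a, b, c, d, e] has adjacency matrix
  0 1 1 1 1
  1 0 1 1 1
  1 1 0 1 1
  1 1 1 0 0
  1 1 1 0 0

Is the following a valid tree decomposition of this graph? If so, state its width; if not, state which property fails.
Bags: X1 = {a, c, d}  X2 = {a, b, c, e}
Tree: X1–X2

A tree decomposition must satisfy three properties: every vertex lies in some bag; for every edge, both endpoints lie together in some bag; and for every vertex, the bags containing it form a connected subtree. Here edge (b,d) lies in no bag, so the decomposition is invalid.

No — edge (b,d) lies in no bag.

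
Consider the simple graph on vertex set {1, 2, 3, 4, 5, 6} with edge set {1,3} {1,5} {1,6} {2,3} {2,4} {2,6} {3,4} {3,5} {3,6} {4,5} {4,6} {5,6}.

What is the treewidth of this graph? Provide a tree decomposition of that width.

Treewidth 3.
Bags: B1 = {3, 4, 5, 6}  B2 = {1, 3, 5, 6}  B3 = {2, 3, 4, 6}
Tree: B1–B2, B1–B3

Each bag holds 4 vertices, so the decomposition has width 3, which upper-bounds the treewidth. For the lower bound, the 4 vertices {1, 3, 5, 6} are pairwise adjacent, and any tree decomposition puts a clique entirely inside one bag — forcing width ≥ 3. Therefore the treewidth is 3.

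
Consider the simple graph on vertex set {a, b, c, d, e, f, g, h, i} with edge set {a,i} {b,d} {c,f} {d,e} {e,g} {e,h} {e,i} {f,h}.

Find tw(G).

1

A width-1 tree decomposition is:
Bags: B1 = {d, e}  B2 = {e, g}  B3 = {e, i}  B4 = {e, h}  B5 = {f, h}  B6 = {a, i}  B7 = {c, f}  B8 = {b, d}
Tree: B1–B2, B2–B3, B3–B4, B4–B5, B3–B6, B5–B7, B1–B8
Each bag holds 2 vertices, so the decomposition has width 1, which upper-bounds the treewidth. Any graph with an edge has treewidth ≥ 1, and G has the edge e–d. The upper and lower bounds meet at 1, so that is the treewidth.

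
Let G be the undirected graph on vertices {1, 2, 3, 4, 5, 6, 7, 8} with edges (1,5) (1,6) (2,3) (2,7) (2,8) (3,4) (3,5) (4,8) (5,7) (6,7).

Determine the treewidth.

A width-2 tree decomposition is:
Bags: B1 = {1, 6, 7}  B2 = {1, 5, 7}  B3 = {2, 5, 7}  B4 = {2, 3, 5}  B5 = {2, 3, 8}  B6 = {3, 4, 8}
Tree: B1–B2, B2–B3, B3–B4, B4–B5, B5–B6
The largest bag has 3 vertices, giving width 2; this decomposition certifies tw(G) ≤ 2. For the lower bound, G contains the cycle 6–1–5–7–6, so G is not a forest; only forests have treewidth ≤ 1, hence tw(G) ≥ 2. The upper and lower bounds meet at 2, so that is the treewidth.

2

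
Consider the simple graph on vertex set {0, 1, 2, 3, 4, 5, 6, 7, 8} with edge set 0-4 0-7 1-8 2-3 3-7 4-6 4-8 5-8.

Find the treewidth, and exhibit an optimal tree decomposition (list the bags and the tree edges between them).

The largest bag has 2 vertices, giving width 1; this decomposition certifies tw(G) ≤ 1. Since G has at least one edge (e.g. 3–7), it is not an edgeless graph, so tw(G) ≥ 1. The upper and lower bounds meet at 1, so that is the treewidth.

Treewidth 1.
Bags: B1 = {3, 7}  B2 = {0, 7}  B3 = {0, 4}  B4 = {4, 8}  B5 = {1, 8}  B6 = {5, 8}  B7 = {4, 6}  B8 = {2, 3}
Tree: B1–B2, B2–B3, B3–B4, B4–B5, B5–B6, B4–B7, B1–B8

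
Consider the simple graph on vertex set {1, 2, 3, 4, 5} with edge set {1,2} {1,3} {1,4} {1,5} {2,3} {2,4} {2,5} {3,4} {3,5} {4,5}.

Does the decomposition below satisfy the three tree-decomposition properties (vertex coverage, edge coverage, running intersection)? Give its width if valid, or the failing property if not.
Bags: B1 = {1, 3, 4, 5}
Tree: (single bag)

No — vertex 2 appears in no bag.

A tree decomposition must satisfy three properties: every vertex lies in some bag; for every edge, both endpoints lie together in some bag; and for every vertex, the bags containing it form a connected subtree. Here vertex 2 appears in no bag, so the decomposition is invalid.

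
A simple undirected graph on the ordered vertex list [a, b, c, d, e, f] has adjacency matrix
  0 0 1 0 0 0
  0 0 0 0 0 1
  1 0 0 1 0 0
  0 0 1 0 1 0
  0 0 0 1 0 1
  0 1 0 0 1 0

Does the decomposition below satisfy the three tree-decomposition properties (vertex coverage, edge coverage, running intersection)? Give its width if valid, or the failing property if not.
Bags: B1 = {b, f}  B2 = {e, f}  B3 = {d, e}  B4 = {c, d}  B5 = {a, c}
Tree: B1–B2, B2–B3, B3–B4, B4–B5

Checking the three conditions: (i) the bags cover all of {a, b, c, d, e, f}; (ii) for each edge, some bag contains both endpoints; (iii) the bags containing any fixed vertex form a subtree. All hold, so the decomposition is valid with width 2 − 1 = 1.

Yes; width 1.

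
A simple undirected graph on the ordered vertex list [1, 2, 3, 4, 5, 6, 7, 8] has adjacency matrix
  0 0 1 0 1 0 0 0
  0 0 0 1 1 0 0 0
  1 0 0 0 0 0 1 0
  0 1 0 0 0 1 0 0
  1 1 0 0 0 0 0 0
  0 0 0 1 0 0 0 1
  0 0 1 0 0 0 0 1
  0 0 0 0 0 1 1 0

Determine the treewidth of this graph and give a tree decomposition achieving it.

Treewidth 2.
One such decomposition:
Bags: B1 = {2, 4, 6}  B2 = {2, 5, 6}  B3 = {1, 5, 6}  B4 = {1, 3, 6}  B5 = {3, 6, 7}  B6 = {6, 7, 8}
Tree: B1–B2, B2–B3, B3–B4, B4–B5, B5–B6

The largest bag has 3 vertices, giving width 2; this decomposition certifies tw(G) ≤ 2. Since 6–4–2–5–1–3–7–8–6 is a cycle in G, G is not acyclic. Forests are exactly the graphs of treewidth ≤ 1, so tw(G) ≥ 2. Combining the bounds, tw(G) = 2.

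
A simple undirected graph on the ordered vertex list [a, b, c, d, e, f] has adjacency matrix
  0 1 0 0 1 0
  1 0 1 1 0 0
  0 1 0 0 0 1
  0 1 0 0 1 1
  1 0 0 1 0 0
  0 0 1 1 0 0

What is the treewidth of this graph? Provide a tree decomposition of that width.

Treewidth 2.
Bags: B1 = {a, d, e}  B2 = {a, b, d}  B3 = {b, d, f}  B4 = {b, c, f}
Tree: B1–B2, B2–B3, B3–B4

The largest bag has 3 vertices, giving width 2; this decomposition certifies tw(G) ≤ 2. For the lower bound, G contains the cycle e–a–b–d–e, so G is not a forest; only forests have treewidth ≤ 1, hence tw(G) ≥ 2. Therefore the treewidth is 2.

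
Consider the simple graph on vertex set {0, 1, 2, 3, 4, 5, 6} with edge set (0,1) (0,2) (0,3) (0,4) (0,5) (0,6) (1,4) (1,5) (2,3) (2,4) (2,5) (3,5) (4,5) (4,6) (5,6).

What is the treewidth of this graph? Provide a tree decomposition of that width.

Treewidth 3.
One such decomposition:
Bags: B1 = {0, 2, 3, 5}  B2 = {0, 2, 4, 5}  B3 = {0, 4, 5, 6}  B4 = {0, 1, 4, 5}
Tree: B1–B2, B2–B3, B3–B4

The largest bag has 4 vertices, giving width 3; this decomposition certifies tw(G) ≤ 3. For the lower bound, the 4 vertices {0, 2, 3, 5} are pairwise adjacent, and any tree decomposition puts a clique entirely inside one bag — forcing width ≥ 3. Hence tw(G) = 3 exactly.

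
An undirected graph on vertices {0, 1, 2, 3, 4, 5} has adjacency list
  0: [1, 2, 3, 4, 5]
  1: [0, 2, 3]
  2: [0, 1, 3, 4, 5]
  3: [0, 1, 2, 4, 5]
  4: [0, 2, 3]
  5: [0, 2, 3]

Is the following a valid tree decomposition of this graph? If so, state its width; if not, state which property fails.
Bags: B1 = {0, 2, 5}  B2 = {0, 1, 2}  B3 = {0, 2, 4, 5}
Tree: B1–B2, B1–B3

No — vertex 3 appears in no bag.

A tree decomposition must satisfy three properties: every vertex lies in some bag; for every edge, both endpoints lie together in some bag; and for every vertex, the bags containing it form a connected subtree. Here vertex 3 appears in no bag, so the decomposition is invalid.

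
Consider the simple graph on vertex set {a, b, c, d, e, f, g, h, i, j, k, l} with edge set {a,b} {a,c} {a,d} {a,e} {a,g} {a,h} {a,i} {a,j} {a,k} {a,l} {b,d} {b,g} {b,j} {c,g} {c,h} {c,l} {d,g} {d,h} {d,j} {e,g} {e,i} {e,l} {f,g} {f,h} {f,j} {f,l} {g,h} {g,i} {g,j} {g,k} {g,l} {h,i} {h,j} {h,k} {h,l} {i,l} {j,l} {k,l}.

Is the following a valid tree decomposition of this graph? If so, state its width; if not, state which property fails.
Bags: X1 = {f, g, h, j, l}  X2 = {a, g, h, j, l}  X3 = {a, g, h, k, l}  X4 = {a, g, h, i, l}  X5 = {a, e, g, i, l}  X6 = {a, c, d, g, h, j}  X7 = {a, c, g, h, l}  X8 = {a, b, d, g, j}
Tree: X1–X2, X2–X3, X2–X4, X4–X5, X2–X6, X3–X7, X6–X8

No — bags containing vertex c are not connected in the tree.

A tree decomposition must satisfy three properties: every vertex lies in some bag; for every edge, both endpoints lie together in some bag; and for every vertex, the bags containing it form a connected subtree. Here bags containing vertex c are not connected in the tree, so the decomposition is invalid.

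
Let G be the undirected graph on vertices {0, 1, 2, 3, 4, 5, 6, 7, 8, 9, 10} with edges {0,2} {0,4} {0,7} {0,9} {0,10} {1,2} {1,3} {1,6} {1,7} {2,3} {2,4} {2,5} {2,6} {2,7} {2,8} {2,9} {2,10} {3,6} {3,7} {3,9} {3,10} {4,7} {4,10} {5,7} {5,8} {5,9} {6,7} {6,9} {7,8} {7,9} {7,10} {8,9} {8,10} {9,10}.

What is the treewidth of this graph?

4

A width-4 tree decomposition is:
Bags: B1 = {2, 3, 6, 7, 9}  B2 = {2, 3, 7, 9, 10}  B3 = {2, 7, 8, 9, 10}  B4 = {0, 2, 7, 9, 10}  B5 = {0, 2, 4, 7, 10}  B6 = {1, 2, 3, 6, 7}  B7 = {2, 5, 7, 8, 9}
Tree: B1–B2, B2–B3, B3–B4, B4–B5, B1–B6, B3–B7
Every bag has size at most 5, so the width is 5 − 1 = 4 and tw(G) ≤ 4. For the lower bound, the 5 vertices {1, 2, 3, 6, 7} are pairwise adjacent, and any tree decomposition puts a clique entirely inside one bag — forcing width ≥ 4. Therefore the treewidth is 4.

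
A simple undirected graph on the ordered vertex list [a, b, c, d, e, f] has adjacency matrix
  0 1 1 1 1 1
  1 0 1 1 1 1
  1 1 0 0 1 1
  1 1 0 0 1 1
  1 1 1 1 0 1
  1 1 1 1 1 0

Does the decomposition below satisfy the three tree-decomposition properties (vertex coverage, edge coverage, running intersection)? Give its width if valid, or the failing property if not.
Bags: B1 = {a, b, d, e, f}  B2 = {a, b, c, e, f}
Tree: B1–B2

Checking the three conditions: (i) the bags cover all of {a, b, c, d, e, f}; (ii) for each edge, some bag contains both endpoints; (iii) the bags containing any fixed vertex form a subtree. All hold, so the decomposition is valid with width 5 − 1 = 4.

Yes; width 4.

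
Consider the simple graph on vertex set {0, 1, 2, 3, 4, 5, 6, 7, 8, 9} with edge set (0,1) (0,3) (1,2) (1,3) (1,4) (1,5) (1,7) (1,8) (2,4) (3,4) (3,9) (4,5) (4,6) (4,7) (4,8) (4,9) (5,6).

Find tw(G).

A width-2 tree decomposition is:
Bags: B1 = {1, 4, 5}  B2 = {4, 5, 6}  B3 = {1, 4, 7}  B4 = {1, 4, 8}  B5 = {1, 3, 4}  B6 = {1, 2, 4}  B7 = {0, 1, 3}  B8 = {3, 4, 9}
Tree: B1–B2, B1–B3, B3–B4, B1–B5, B4–B6, B5–B7, B5–B8
Each bag holds 3 vertices, so the decomposition has width 2, which upper-bounds the treewidth. On the other hand G contains the 3-clique {0, 1, 3}. A clique must lie in a single bag of any decomposition, so no decomposition can have width below 2. Hence tw(G) = 2 exactly.

2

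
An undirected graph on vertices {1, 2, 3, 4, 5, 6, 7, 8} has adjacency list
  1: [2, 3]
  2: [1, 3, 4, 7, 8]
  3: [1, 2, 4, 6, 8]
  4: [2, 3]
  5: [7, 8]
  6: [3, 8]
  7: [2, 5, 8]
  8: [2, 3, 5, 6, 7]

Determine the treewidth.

A width-2 tree decomposition is:
Bags: B1 = {2, 7, 8}  B2 = {2, 3, 8}  B3 = {2, 3, 4}  B4 = {3, 6, 8}  B5 = {5, 7, 8}  B6 = {1, 2, 3}
Tree: B1–B2, B2–B3, B2–B4, B1–B5, B3–B6
Each bag holds 3 vertices, so the decomposition has width 2, which upper-bounds the treewidth. Conversely, {2, 3, 8} is a clique of size 3, and the vertices of any clique must share a bag in every tree decomposition; so some bag has ≥ 3 vertices and tw(G) ≥ 2. Combining the bounds, tw(G) = 2.

2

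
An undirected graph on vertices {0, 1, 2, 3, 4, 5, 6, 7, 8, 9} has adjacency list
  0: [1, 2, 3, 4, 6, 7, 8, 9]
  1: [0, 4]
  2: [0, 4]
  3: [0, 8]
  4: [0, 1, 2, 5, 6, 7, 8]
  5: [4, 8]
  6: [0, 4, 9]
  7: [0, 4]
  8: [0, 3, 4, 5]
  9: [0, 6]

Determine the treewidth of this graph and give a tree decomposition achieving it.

Treewidth 2.
Bags: B1 = {0, 4, 6}  B2 = {0, 4, 8}  B3 = {0, 4, 7}  B4 = {0, 3, 8}  B5 = {4, 5, 8}  B6 = {0, 2, 4}  B7 = {0, 1, 4}  B8 = {0, 6, 9}
Tree: B1–B2, B2–B3, B2–B4, B2–B5, B2–B6, B1–B7, B1–B8

Each bag holds 3 vertices, so the decomposition has width 2, which upper-bounds the treewidth. Conversely, {0, 6, 9} is a clique of size 3, and the vertices of any clique must share a bag in every tree decomposition; so some bag has ≥ 3 vertices and tw(G) ≥ 2. Hence tw(G) = 2 exactly.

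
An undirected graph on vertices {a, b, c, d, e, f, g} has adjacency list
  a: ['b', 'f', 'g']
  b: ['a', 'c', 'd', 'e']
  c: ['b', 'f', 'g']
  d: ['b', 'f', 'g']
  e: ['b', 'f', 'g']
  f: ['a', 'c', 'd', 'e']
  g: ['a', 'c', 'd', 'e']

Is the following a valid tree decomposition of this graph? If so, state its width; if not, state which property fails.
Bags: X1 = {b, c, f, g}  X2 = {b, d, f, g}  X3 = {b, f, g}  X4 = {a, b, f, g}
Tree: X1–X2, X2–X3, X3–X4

A tree decomposition must satisfy three properties: every vertex lies in some bag; for every edge, both endpoints lie together in some bag; and for every vertex, the bags containing it form a connected subtree. Here vertex e appears in no bag, so the decomposition is invalid.

No — vertex e appears in no bag.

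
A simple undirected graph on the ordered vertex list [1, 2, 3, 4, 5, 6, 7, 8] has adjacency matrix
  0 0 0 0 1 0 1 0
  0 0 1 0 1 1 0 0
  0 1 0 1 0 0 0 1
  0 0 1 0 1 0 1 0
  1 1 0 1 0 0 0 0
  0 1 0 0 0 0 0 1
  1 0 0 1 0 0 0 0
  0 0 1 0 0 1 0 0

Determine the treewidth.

A width-2 tree decomposition is:
Bags: B1 = {1, 4, 7}  B2 = {1, 4, 5}  B3 = {3, 4, 5}  B4 = {2, 3, 5}  B5 = {2, 3, 8}  B6 = {2, 6, 8}
Tree: B1–B2, B2–B3, B3–B4, B4–B5, B5–B6
Each bag holds 3 vertices, so the decomposition has width 2, which upper-bounds the treewidth. Since 7–1–5–4–7 is a cycle in G, G is not acyclic. Forests are exactly the graphs of treewidth ≤ 1, so tw(G) ≥ 2. Therefore the treewidth is 2.

2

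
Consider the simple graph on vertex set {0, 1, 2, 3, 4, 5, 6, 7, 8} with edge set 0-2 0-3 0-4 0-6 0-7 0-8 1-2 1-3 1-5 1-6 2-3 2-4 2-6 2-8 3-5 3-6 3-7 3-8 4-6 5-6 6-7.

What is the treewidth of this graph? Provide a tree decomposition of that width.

Treewidth 3.
Bags: B1 = {1, 2, 3, 6}  B2 = {0, 2, 3, 6}  B3 = {1, 3, 5, 6}  B4 = {0, 3, 6, 7}  B5 = {0, 2, 3, 8}  B6 = {0, 2, 4, 6}
Tree: B1–B2, B1–B3, B2–B4, B2–B5, B2–B6

Every bag has size at most 4, so the width is 4 − 1 = 3 and tw(G) ≤ 3. For the lower bound, the 4 vertices {0, 2, 3, 8} are pairwise adjacent, and any tree decomposition puts a clique entirely inside one bag — forcing width ≥ 3. Combining the bounds, tw(G) = 3.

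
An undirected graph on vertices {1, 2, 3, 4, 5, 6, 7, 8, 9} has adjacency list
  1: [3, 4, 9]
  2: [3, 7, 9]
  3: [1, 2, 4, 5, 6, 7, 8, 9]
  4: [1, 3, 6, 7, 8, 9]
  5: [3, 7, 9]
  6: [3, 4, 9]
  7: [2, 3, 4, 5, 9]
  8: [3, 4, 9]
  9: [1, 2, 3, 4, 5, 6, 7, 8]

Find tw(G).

A width-3 tree decomposition is:
Bags: B1 = {3, 4, 8, 9}  B2 = {3, 4, 7, 9}  B3 = {1, 3, 4, 9}  B4 = {3, 5, 7, 9}  B5 = {2, 3, 7, 9}  B6 = {3, 4, 6, 9}
Tree: B1–B2, B2–B3, B2–B4, B4–B5, B1–B6
Every bag has size at most 4, so the width is 4 − 1 = 3 and tw(G) ≤ 3. On the other hand G contains the 4-clique {2, 3, 7, 9}. A clique must lie in a single bag of any decomposition, so no decomposition can have width below 3. Hence tw(G) = 3 exactly.

3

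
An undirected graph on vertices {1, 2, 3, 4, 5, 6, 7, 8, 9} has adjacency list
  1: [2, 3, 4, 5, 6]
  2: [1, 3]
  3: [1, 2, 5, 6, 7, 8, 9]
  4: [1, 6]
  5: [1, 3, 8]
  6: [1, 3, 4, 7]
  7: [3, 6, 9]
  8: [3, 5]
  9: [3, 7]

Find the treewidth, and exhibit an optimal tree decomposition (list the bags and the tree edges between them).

Treewidth 2.
Bags: B1 = {3, 6, 7}  B2 = {1, 3, 6}  B3 = {1, 4, 6}  B4 = {1, 3, 5}  B5 = {3, 7, 9}  B6 = {3, 5, 8}  B7 = {1, 2, 3}
Tree: B1–B2, B2–B3, B2–B4, B1–B5, B4–B6, B4–B7

The largest bag has 3 vertices, giving width 2; this decomposition certifies tw(G) ≤ 2. Conversely, {3, 5, 8} is a clique of size 3, and the vertices of any clique must share a bag in every tree decomposition; so some bag has ≥ 3 vertices and tw(G) ≥ 2. Combining the bounds, tw(G) = 2.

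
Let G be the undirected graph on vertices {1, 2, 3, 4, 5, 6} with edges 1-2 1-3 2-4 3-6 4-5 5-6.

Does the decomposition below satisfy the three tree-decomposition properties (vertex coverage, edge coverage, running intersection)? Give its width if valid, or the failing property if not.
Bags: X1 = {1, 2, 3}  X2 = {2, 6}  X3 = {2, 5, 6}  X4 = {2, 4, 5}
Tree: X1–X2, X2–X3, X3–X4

A tree decomposition must satisfy three properties: every vertex lies in some bag; for every edge, both endpoints lie together in some bag; and for every vertex, the bags containing it form a connected subtree. Here edge (3,6) lies in no bag, so the decomposition is invalid.

No — edge (3,6) lies in no bag.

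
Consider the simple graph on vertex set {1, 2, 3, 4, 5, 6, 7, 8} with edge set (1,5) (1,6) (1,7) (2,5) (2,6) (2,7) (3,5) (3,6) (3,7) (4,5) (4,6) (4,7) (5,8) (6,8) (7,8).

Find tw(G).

3

A width-3 tree decomposition is:
Bags: B1 = {1, 5, 6, 7}  B2 = {4, 5, 6, 7}  B3 = {2, 5, 6, 7}  B4 = {3, 5, 6, 7}  B5 = {5, 6, 7, 8}
Tree: B1–B2, B2–B3, B3–B4, B4–B5
Every bag has size at most 4, so the width is 4 − 1 = 3 and tw(G) ≤ 3. For the lower bound: the 4 vertex sets {1,7}, {4,6}, {5}, {2} are disjoint, each induces a connected subgraph, and every pair is joined by at least one edge of G. Contracting each set to a single vertex therefore yields K_{4} as a minor, and since treewidth is minor-monotone, tw(G) ≥ tw(K_{4}) = 3. Therefore the treewidth is 3.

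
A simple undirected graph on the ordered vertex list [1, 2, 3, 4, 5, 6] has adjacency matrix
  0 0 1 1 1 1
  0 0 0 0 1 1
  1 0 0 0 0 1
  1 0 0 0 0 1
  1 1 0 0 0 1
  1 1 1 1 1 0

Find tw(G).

2

A width-2 tree decomposition is:
Bags: B1 = {2, 5, 6}  B2 = {1, 5, 6}  B3 = {1, 3, 6}  B4 = {1, 4, 6}
Tree: B1–B2, B2–B3, B3–B4
Each bag holds 3 vertices, so the decomposition has width 2, which upper-bounds the treewidth. On the other hand G contains the 3-clique {1, 3, 6}. A clique must lie in a single bag of any decomposition, so no decomposition can have width below 2. Hence tw(G) = 2 exactly.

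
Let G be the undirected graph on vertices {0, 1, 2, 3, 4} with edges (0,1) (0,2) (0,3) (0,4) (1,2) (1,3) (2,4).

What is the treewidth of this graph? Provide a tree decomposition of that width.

Each bag holds 3 vertices, so the decomposition has width 2, which upper-bounds the treewidth. Conversely, {0, 1, 2} is a clique of size 3, and the vertices of any clique must share a bag in every tree decomposition; so some bag has ≥ 3 vertices and tw(G) ≥ 2. Combining the bounds, tw(G) = 2.

Treewidth 2.
One such decomposition:
Bags: B1 = {0, 1, 3}  B2 = {0, 1, 2}  B3 = {0, 2, 4}
Tree: B1–B2, B2–B3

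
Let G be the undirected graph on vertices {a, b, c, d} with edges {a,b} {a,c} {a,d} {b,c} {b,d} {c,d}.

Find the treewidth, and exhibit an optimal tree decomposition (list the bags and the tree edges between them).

With just one bag of size 4, the width is 4 − 1 = 3, so tw(G) ≤ 3. On the other hand G contains the 4-clique {a, b, c, d}. A clique must lie in a single bag of any decomposition, so no decomposition can have width below 3. Combining the bounds, tw(G) = 3.

Treewidth 3.
One optimal decomposition is:
Bags: B1 = {a, b, c, d}
Tree: (single bag)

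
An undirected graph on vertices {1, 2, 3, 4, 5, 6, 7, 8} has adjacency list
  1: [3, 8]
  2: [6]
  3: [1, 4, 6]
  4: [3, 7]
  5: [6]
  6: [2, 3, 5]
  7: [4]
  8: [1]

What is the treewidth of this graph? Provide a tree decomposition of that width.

Treewidth 1.
One optimal decomposition is:
Bags: B1 = {1, 3}  B2 = {3, 4}  B3 = {1, 8}  B4 = {3, 6}  B5 = {2, 6}  B6 = {4, 7}  B7 = {5, 6}
Tree: B1–B2, B1–B3, B2–B4, B4–B5, B2–B6, B5–B7

The largest bag has 2 vertices, giving width 1; this decomposition certifies tw(G) ≤ 1. Since G has at least one edge (e.g. 3–1), it is not an edgeless graph, so tw(G) ≥ 1. Therefore the treewidth is 1.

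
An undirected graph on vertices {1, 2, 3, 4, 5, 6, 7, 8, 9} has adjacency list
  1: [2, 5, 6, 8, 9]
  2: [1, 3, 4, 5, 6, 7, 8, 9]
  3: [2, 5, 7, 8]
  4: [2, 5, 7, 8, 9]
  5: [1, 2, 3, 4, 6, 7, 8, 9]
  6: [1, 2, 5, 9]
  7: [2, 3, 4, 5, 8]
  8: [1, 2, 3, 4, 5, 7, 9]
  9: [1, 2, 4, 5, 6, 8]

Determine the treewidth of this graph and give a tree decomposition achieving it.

Treewidth 4.
Bags: B1 = {2, 4, 5, 8, 9}  B2 = {2, 4, 5, 7, 8}  B3 = {1, 2, 5, 8, 9}  B4 = {1, 2, 5, 6, 9}  B5 = {2, 3, 5, 7, 8}
Tree: B1–B2, B1–B3, B3–B4, B2–B5

Every bag has size at most 5, so the width is 5 − 1 = 4 and tw(G) ≤ 4. For the lower bound, the 5 vertices {1, 2, 5, 8, 9} are pairwise adjacent, and any tree decomposition puts a clique entirely inside one bag — forcing width ≥ 4. The upper and lower bounds meet at 4, so that is the treewidth.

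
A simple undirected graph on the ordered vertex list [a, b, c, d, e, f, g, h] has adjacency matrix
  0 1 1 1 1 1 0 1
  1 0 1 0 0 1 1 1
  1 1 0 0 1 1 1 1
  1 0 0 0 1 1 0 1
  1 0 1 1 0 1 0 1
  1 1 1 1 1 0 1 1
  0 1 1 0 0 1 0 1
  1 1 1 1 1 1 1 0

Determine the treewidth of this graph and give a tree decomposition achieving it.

Treewidth 4.
One such decomposition:
Bags: B1 = {a, b, c, f, h}  B2 = {a, c, e, f, h}  B3 = {a, d, e, f, h}  B4 = {b, c, f, g, h}
Tree: B1–B2, B2–B3, B1–B4

Each bag holds 5 vertices, so the decomposition has width 4, which upper-bounds the treewidth. For the lower bound, the 5 vertices {a, d, e, f, h} are pairwise adjacent, and any tree decomposition puts a clique entirely inside one bag — forcing width ≥ 4. Combining the bounds, tw(G) = 4.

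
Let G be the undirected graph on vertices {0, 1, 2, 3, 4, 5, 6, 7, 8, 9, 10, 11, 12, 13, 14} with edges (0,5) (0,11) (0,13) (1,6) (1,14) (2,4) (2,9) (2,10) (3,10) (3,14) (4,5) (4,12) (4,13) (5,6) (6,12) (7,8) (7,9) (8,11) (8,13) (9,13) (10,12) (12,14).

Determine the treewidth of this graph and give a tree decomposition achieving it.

Treewidth 3.
One such decomposition:
Bags: B1 = {1, 3, 10, 14}  B2 = {1, 10, 12, 14}  B3 = {1, 6, 10, 12}  B4 = {2, 6, 10, 12}  B5 = {2, 4, 6, 12}  B6 = {2, 4, 5, 6}  B7 = {2, 4, 5, 9}  B8 = {4, 5, 9, 13}  B9 = {0, 5, 9, 13}  B10 = {0, 7, 9, 13}  B11 = {0, 7, 8, 13}  B12 = {0, 7, 8, 11}
Tree: B1–B2, B2–B3, B3–B4, B4–B5, B5–B6, B6–B7, B7–B8, B8–B9, B9–B10, B10–B11, B11–B12

Every bag has size at most 4, so the width is 4 − 1 = 3 and tw(G) ≤ 3. For the lower bound: the 4 vertex sets {1,3,14}, {10}, {12}, {2,4,5,6} are disjoint, each induces a connected subgraph, and every pair is joined by at least one edge of G. Contracting each set to a single vertex therefore yields K_{4} as a minor, and since treewidth is minor-monotone, tw(G) ≥ tw(K_{4}) = 3. The upper and lower bounds meet at 3, so that is the treewidth.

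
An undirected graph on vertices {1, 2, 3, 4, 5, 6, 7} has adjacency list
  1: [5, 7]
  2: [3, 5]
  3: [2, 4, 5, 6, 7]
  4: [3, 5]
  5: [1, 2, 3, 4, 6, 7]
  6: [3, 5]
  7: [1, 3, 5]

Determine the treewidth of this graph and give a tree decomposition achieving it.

Treewidth 2.
Bags: B1 = {3, 4, 5}  B2 = {3, 5, 6}  B3 = {3, 5, 7}  B4 = {2, 3, 5}  B5 = {1, 5, 7}
Tree: B1–B2, B1–B3, B2–B4, B3–B5

Each bag holds 3 vertices, so the decomposition has width 2, which upper-bounds the treewidth. On the other hand G contains the 3-clique {1, 5, 7}. A clique must lie in a single bag of any decomposition, so no decomposition can have width below 2. Hence tw(G) = 2 exactly.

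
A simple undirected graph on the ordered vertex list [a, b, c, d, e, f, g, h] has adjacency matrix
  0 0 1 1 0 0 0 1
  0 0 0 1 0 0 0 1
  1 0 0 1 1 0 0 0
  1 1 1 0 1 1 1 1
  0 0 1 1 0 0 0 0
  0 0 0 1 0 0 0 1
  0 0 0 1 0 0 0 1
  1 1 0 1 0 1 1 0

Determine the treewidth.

2

A width-2 tree decomposition is:
Bags: B1 = {a, d, h}  B2 = {d, g, h}  B3 = {a, c, d}  B4 = {c, d, e}  B5 = {d, f, h}  B6 = {b, d, h}
Tree: B1–B2, B1–B3, B3–B4, B2–B5, B2–B6
Every bag has size at most 3, so the width is 3 − 1 = 2 and tw(G) ≤ 2. For the lower bound, the 3 vertices {c, d, e} are pairwise adjacent, and any tree decomposition puts a clique entirely inside one bag — forcing width ≥ 2. Hence tw(G) = 2 exactly.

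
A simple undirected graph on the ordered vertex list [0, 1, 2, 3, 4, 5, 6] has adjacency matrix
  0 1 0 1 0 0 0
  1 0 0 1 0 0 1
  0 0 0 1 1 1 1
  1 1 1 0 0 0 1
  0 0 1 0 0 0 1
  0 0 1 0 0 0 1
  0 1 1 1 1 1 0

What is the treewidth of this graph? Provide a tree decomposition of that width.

Treewidth 2.
Bags: B1 = {2, 3, 6}  B2 = {2, 5, 6}  B3 = {1, 3, 6}  B4 = {2, 4, 6}  B5 = {0, 1, 3}
Tree: B1–B2, B1–B3, B1–B4, B3–B5

Each bag holds 3 vertices, so the decomposition has width 2, which upper-bounds the treewidth. For the lower bound, the 3 vertices {0, 1, 3} are pairwise adjacent, and any tree decomposition puts a clique entirely inside one bag — forcing width ≥ 2. Combining the bounds, tw(G) = 2.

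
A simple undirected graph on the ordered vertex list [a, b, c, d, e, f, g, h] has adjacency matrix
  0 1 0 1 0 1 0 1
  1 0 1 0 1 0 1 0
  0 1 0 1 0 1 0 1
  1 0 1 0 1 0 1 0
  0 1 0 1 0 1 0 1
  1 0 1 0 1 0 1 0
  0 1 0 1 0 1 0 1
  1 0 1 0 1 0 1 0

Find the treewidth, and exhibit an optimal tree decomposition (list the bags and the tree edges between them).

The largest bag has 5 vertices, giving width 4; this decomposition certifies tw(G) ≤ 4. For the lower bound: the 5 vertex sets {f,g}, {b,e}, {c,h}, {d}, {a} are disjoint, each induces a connected subgraph, and every pair is joined by at least one edge of G. Contracting each set to a single vertex therefore yields K_{5} as a minor, and since treewidth is minor-monotone, tw(G) ≥ tw(K_{5}) = 4. Therefore the treewidth is 4.

Treewidth 4.
One optimal decomposition is:
Bags: B1 = {b, d, f, g, h}  B2 = {b, d, e, f, h}  B3 = {b, c, d, f, h}  B4 = {a, b, d, f, h}
Tree: B1–B2, B2–B3, B3–B4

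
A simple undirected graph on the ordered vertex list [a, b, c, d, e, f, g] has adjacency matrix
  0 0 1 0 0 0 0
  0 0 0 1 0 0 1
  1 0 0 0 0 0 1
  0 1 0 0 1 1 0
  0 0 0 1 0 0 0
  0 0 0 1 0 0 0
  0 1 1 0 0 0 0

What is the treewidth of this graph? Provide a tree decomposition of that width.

Treewidth 1.
One optimal decomposition is:
Bags: B1 = {d, e}  B2 = {b, d}  B3 = {b, g}  B4 = {c, g}  B5 = {a, c}  B6 = {d, f}
Tree: B1–B2, B2–B3, B3–B4, B4–B5, B1–B6

Every bag has size at most 2, so the width is 2 − 1 = 1 and tw(G) ≤ 1. Any graph with an edge has treewidth ≥ 1, and G has the edge d–e. The upper and lower bounds meet at 1, so that is the treewidth.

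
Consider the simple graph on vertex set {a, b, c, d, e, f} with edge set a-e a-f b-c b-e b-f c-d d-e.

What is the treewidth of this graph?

2

A width-2 tree decomposition is:
Bags: B1 = {c, d, e}  B2 = {b, c, e}  B3 = {a, b, e}  B4 = {a, b, f}
Tree: B1–B2, B2–B3, B3–B4
Every bag has size at most 3, so the width is 3 − 1 = 2 and tw(G) ≤ 2. The edges d–c–b–e–d form a cycle, so G is not a tree and its treewidth is at least 2. Combining the bounds, tw(G) = 2.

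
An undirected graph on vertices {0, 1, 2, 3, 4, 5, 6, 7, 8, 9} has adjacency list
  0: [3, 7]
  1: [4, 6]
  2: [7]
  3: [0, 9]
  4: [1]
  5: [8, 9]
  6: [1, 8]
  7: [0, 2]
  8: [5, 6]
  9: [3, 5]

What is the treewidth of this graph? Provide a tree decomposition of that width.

Treewidth 1.
One such decomposition:
Bags: B1 = {2, 7}  B2 = {0, 7}  B3 = {0, 3}  B4 = {3, 9}  B5 = {5, 9}  B6 = {5, 8}  B7 = {6, 8}  B8 = {1, 6}  B9 = {1, 4}
Tree: B1–B2, B2–B3, B3–B4, B4–B5, B5–B6, B6–B7, B7–B8, B8–B9

Each bag holds 2 vertices, so the decomposition has width 1, which upper-bounds the treewidth. G has an edge, so its treewidth is at least 1. The upper and lower bounds meet at 1, so that is the treewidth.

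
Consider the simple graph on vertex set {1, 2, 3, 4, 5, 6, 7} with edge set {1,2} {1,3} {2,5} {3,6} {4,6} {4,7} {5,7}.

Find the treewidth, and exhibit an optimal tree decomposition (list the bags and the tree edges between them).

Treewidth 2.
One optimal decomposition is:
Bags: B1 = {3, 4, 6}  B2 = {3, 4, 7}  B3 = {3, 5, 7}  B4 = {2, 3, 5}  B5 = {1, 2, 3}
Tree: B1–B2, B2–B3, B3–B4, B4–B5

The largest bag has 3 vertices, giving width 2; this decomposition certifies tw(G) ≤ 2. The edges 3–6–4–7–5–2–1–3 form a cycle, so G is not a tree and its treewidth is at least 2. The upper and lower bounds meet at 2, so that is the treewidth.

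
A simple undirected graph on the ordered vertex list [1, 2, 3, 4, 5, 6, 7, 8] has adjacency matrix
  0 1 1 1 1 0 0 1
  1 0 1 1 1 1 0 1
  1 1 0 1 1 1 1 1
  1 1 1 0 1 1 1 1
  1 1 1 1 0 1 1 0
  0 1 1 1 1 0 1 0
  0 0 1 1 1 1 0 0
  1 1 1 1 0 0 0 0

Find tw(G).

A width-4 tree decomposition is:
Bags: B1 = {1, 2, 3, 4, 5}  B2 = {2, 3, 4, 5, 6}  B3 = {3, 4, 5, 6, 7}  B4 = {1, 2, 3, 4, 8}
Tree: B1–B2, B2–B3, B1–B4
Each bag holds 5 vertices, so the decomposition has width 4, which upper-bounds the treewidth. Conversely, {1, 2, 3, 4, 8} is a clique of size 5, and the vertices of any clique must share a bag in every tree decomposition; so some bag has ≥ 5 vertices and tw(G) ≥ 4. Hence tw(G) = 4 exactly.

4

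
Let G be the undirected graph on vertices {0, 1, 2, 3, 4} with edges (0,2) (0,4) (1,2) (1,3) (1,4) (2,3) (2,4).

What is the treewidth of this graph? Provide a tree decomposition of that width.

Every bag has size at most 3, so the width is 3 − 1 = 2 and tw(G) ≤ 2. For the lower bound, the 3 vertices {0, 2, 4} are pairwise adjacent, and any tree decomposition puts a clique entirely inside one bag — forcing width ≥ 2. The upper and lower bounds meet at 2, so that is the treewidth.

Treewidth 2.
One such decomposition:
Bags: B1 = {1, 2, 4}  B2 = {0, 2, 4}  B3 = {1, 2, 3}
Tree: B1–B2, B1–B3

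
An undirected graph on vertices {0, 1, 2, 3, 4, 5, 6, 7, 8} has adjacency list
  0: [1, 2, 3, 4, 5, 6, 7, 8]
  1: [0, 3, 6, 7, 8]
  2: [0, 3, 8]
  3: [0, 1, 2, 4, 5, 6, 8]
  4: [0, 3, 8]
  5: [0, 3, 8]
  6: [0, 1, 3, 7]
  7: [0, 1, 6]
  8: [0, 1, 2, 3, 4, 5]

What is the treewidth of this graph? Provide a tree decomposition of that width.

Treewidth 3.
One such decomposition:
Bags: B1 = {0, 1, 3, 8}  B2 = {0, 2, 3, 8}  B3 = {0, 1, 3, 6}  B4 = {0, 1, 6, 7}  B5 = {0, 3, 5, 8}  B6 = {0, 3, 4, 8}
Tree: B1–B2, B1–B3, B3–B4, B1–B5, B1–B6

The largest bag has 4 vertices, giving width 3; this decomposition certifies tw(G) ≤ 3. For the lower bound, the 4 vertices {0, 1, 3, 8} are pairwise adjacent, and any tree decomposition puts a clique entirely inside one bag — forcing width ≥ 3. The upper and lower bounds meet at 3, so that is the treewidth.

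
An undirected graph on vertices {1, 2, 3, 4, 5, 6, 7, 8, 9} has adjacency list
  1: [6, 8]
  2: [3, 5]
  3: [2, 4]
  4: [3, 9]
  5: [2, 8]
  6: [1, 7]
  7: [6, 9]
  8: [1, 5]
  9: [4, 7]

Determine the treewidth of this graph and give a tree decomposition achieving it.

Treewidth 2.
Bags: B1 = {6, 7, 9}  B2 = {4, 6, 9}  B3 = {3, 4, 6}  B4 = {2, 3, 6}  B5 = {2, 5, 6}  B6 = {5, 6, 8}  B7 = {1, 6, 8}
Tree: B1–B2, B2–B3, B3–B4, B4–B5, B5–B6, B6–B7

Every bag has size at most 3, so the width is 3 − 1 = 2 and tw(G) ≤ 2. For the lower bound, G contains the cycle 6–7–9–4–3–2–5–8–1–6, so G is not a forest; only forests have treewidth ≤ 1, hence tw(G) ≥ 2. Therefore the treewidth is 2.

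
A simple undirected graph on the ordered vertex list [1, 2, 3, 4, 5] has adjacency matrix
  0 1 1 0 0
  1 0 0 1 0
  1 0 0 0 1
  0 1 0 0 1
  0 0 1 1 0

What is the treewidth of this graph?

A width-2 tree decomposition is:
Bags: B1 = {2, 4, 5}  B2 = {1, 2, 5}  B3 = {1, 3, 5}
Tree: B1–B2, B2–B3
Each bag holds 3 vertices, so the decomposition has width 2, which upper-bounds the treewidth. For the lower bound, G contains the cycle 5–4–2–1–3–5, so G is not a forest; only forests have treewidth ≤ 1, hence tw(G) ≥ 2. The upper and lower bounds meet at 2, so that is the treewidth.

2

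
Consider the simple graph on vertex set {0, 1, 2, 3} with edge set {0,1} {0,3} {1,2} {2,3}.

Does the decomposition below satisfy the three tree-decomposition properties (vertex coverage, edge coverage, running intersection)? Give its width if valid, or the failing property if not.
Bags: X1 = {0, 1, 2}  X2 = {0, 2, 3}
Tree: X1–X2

Every vertex of G appears in some bag (union = {0, 1, 2, 3}); every edge is covered by a bag; and for each vertex v the set of bags containing v is connected in the bag tree. The decomposition is therefore valid. The largest bag has 3 vertices, so the width is 2.

Yes; width 2.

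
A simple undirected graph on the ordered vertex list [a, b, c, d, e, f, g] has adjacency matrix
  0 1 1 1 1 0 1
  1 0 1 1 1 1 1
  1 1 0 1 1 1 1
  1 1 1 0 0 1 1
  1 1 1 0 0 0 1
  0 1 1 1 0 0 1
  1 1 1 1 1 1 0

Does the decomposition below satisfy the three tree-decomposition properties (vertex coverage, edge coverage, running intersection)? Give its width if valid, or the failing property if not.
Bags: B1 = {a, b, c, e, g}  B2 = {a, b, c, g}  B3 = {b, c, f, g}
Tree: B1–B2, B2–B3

No — vertex d appears in no bag.

A tree decomposition must satisfy three properties: every vertex lies in some bag; for every edge, both endpoints lie together in some bag; and for every vertex, the bags containing it form a connected subtree. Here vertex d appears in no bag, so the decomposition is invalid.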